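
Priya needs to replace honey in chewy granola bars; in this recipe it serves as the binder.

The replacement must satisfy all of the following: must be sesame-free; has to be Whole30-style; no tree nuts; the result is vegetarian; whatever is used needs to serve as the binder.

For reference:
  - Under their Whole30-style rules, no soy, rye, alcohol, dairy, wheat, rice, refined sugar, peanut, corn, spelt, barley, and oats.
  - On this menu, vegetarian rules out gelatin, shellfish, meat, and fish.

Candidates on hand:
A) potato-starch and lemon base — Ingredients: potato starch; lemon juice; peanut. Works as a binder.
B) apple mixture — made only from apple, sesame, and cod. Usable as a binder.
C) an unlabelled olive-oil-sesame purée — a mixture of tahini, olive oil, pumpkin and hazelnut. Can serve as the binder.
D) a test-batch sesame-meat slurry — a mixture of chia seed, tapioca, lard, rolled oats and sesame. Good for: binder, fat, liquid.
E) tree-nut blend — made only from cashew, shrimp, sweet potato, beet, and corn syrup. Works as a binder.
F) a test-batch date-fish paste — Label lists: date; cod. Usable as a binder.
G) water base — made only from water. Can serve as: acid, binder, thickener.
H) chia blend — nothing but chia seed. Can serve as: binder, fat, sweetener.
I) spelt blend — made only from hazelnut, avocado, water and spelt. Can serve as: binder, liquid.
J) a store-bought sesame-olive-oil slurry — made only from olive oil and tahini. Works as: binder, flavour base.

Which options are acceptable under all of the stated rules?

A: has peanut, so not Whole30-style — out
B: has cod, so not vegetarian; has sesame, so not sesame-free — no
C: has hazelnut, so not tree-nut-free; has tahini, so not sesame-free — reject
D: has rolled oats, so not Whole30-style; has lard, so not vegetarian (and 1 more) — no
E: has corn syrup, so not Whole30-style; has shrimp, so not vegetarian (and 1 more) — no
F: has cod, so not vegetarian — no
G: vegetarian, no sesame — valid
H: only chia seed; none excluded — valid
I: has spelt, so not Whole30-style; has hazelnut, so not tree-nut-free — reject
J: has tahini, so not sesame-free — no

G, H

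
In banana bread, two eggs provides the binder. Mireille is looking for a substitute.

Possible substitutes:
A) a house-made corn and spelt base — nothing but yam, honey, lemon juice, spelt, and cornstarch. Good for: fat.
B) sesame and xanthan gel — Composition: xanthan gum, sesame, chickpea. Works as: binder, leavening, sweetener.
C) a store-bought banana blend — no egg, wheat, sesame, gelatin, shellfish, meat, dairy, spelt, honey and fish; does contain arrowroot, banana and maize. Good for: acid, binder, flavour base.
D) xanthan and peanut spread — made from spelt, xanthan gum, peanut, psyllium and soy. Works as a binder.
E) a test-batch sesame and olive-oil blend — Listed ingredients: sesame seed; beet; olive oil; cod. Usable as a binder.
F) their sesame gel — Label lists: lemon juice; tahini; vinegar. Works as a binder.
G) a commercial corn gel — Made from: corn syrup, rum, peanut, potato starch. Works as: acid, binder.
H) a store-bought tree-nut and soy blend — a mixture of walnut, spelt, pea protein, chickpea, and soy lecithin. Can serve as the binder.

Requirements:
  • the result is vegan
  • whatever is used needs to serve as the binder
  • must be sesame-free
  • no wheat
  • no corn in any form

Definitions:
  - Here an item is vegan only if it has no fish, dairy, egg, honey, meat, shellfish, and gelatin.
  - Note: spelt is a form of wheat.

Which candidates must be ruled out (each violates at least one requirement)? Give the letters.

A, B, C, D, E, F, G, H

A: not usable as a binder; has honey, so not vegan (and 2 more) — out
B: has sesame, so not sesame-free — no
C: has maize, so not corn-free — out
D: has spelt, so not wheat-free — reject
E: has cod, so not vegan; has sesame seed, so not sesame-free — out
F: has tahini, so not sesame-free — reject
G: has corn syrup, so not corn-free — out
H: has spelt, so not wheat-free — out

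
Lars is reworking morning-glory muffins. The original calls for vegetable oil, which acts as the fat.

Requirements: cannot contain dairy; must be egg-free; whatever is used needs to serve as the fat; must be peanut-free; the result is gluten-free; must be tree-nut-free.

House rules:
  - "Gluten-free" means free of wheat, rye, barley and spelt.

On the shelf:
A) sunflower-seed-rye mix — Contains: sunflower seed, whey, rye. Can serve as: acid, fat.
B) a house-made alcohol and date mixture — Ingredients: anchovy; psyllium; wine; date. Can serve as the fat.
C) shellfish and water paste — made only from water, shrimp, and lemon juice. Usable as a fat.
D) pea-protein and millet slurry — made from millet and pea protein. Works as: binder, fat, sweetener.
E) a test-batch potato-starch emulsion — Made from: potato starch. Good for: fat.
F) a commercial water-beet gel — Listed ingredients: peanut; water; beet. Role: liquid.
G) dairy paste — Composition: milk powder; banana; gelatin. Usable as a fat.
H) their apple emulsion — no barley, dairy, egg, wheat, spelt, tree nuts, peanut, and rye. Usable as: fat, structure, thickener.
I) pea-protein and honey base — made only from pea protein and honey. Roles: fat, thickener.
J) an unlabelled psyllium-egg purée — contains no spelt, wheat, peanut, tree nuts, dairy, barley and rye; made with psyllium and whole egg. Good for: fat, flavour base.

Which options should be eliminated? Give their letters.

A, F, G, J

A: has rye, so not gluten-free; has whey, so not dairy-free — reject
B: wine and anchovy etc. — none of it excluded — keep
C: only shrimp, lemon juice and water; none excluded — valid
D: gluten-free, no tree nuts — OK
E: works as a fat, gluten-free, no tree nuts — OK
F: not usable as a fat; has peanut, so not peanut-free — out
G: has milk powder, so not dairy-free — no
H: no tree nuts, gluten-free — OK
I: all constraints satisfied — valid
J: has whole egg, so not egg-free — reject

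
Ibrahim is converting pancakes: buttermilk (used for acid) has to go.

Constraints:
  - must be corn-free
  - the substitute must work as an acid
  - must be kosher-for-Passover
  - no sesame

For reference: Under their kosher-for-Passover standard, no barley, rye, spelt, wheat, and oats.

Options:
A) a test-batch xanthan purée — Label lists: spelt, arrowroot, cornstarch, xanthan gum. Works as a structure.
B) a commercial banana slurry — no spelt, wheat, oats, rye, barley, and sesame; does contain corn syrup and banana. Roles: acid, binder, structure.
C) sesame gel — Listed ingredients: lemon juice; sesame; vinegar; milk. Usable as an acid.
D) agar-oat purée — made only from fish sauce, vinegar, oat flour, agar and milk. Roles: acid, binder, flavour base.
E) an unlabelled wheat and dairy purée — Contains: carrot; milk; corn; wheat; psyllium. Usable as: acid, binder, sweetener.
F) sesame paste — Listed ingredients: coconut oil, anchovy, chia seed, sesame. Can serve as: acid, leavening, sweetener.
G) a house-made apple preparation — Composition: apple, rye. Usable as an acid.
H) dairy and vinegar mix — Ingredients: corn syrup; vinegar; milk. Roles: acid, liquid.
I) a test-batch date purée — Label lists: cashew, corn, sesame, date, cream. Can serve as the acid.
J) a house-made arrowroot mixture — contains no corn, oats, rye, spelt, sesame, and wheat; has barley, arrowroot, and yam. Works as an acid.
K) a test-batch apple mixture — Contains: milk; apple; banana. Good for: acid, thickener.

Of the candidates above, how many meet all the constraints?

1

A: not usable as an acid; has spelt, so not kosher-for-Passover (and 1 more) — out
B: has corn syrup, so not corn-free — no
C: has sesame, so not sesame-free — no
D: has oat flour, so not kosher-for-Passover — out
E: has wheat, so not kosher-for-Passover; has corn, so not corn-free — reject
F: has sesame, so not sesame-free — no
G: has rye, so not kosher-for-Passover — out
H: has corn syrup, so not corn-free — reject
I: has corn, so not corn-free; has sesame, so not sesame-free — reject
J: has barley, so not kosher-for-Passover — out
K: works as an acid, no corn, kosher-for-Passover — keep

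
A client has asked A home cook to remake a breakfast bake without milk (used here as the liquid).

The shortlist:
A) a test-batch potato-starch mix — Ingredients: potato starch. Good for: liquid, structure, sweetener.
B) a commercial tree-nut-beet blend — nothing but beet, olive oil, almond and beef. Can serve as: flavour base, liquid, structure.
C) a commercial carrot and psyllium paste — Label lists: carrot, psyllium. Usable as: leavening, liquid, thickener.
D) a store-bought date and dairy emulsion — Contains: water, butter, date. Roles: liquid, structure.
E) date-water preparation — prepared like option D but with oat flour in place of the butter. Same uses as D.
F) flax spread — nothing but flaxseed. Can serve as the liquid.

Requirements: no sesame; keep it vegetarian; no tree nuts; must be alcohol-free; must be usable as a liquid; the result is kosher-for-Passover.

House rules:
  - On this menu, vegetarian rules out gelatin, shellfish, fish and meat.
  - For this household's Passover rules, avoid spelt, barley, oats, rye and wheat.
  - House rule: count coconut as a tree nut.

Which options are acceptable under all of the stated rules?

A: works as a liquid, tree-nut-free, no sesame — OK
B: has beef, so not vegetarian; has almond, so not tree-nut-free — no
C: only carrot and psyllium; none excluded — valid
D: only butter, water, and date; none excluded — valid
E: has oat flour, so not kosher-for-Passover — reject
F: works as a liquid, no alcohol, kosher-for-Passover — valid

A, C, D, F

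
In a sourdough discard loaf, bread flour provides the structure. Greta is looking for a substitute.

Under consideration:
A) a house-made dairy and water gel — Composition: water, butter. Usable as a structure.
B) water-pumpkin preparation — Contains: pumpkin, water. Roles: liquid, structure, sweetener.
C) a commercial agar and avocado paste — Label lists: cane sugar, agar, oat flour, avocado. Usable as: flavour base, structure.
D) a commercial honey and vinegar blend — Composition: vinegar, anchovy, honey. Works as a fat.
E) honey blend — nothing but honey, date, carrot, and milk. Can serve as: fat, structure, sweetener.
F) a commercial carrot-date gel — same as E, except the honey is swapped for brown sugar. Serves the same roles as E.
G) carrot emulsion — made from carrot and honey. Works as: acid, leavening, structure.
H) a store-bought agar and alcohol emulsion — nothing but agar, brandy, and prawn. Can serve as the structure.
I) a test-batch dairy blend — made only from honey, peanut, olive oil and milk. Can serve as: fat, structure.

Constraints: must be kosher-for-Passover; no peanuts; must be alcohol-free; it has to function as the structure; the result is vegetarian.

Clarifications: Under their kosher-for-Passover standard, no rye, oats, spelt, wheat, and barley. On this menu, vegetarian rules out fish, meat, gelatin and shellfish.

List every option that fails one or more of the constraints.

C, D, H, I

A: every rule checks out — keep
B: works as a structure, vegetarian, kosher-for-Passover — OK
C: has oat flour, so not kosher-for-Passover — out
D: not usable as a structure; has anchovy, so not vegetarian — no
E: vegetarian, no peanut — OK
F: nothing on the exclusion list — keep
G: only honey and carrot; none excluded — valid
H: has prawn, so not vegetarian; has brandy, so not alcohol-free — no
I: has peanut, so not peanut-free — out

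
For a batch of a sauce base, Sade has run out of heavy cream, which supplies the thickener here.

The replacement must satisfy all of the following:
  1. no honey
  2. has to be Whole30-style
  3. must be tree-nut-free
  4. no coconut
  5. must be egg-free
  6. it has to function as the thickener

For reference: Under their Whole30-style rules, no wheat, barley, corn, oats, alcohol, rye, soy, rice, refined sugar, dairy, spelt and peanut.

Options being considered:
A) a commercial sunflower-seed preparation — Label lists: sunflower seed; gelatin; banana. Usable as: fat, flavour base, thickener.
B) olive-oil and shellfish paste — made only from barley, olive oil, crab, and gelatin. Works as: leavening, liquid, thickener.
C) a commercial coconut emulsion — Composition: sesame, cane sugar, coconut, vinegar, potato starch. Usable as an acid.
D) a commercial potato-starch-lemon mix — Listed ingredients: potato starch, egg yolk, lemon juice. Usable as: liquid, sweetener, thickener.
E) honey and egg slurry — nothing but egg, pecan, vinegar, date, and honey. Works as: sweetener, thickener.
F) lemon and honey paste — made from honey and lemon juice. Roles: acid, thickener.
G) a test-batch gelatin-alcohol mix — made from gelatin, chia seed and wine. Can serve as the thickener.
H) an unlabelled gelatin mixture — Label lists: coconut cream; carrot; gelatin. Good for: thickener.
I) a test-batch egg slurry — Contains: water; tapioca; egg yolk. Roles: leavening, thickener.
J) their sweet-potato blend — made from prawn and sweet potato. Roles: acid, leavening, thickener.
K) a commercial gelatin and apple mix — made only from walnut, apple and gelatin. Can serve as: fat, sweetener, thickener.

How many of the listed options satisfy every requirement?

2

A: only gelatin, sunflower seed and banana; none excluded — keep
B: has barley, so not Whole30-style — reject
C: not usable as a thickener; has cane sugar, so not Whole30-style (and 1 more) — reject
D: has egg yolk, so not egg-free — reject
E: has egg, so not egg-free; has pecan, so not tree-nut-free (and 1 more) — out
F: has honey, so not honey-free — no
G: has wine, so not Whole30-style — out
H: has coconut cream, so not coconut-free — reject
I: has egg yolk, so not egg-free — out
J: only prawn and sweet potato; none excluded — keep
K: has walnut, so not tree-nut-free — out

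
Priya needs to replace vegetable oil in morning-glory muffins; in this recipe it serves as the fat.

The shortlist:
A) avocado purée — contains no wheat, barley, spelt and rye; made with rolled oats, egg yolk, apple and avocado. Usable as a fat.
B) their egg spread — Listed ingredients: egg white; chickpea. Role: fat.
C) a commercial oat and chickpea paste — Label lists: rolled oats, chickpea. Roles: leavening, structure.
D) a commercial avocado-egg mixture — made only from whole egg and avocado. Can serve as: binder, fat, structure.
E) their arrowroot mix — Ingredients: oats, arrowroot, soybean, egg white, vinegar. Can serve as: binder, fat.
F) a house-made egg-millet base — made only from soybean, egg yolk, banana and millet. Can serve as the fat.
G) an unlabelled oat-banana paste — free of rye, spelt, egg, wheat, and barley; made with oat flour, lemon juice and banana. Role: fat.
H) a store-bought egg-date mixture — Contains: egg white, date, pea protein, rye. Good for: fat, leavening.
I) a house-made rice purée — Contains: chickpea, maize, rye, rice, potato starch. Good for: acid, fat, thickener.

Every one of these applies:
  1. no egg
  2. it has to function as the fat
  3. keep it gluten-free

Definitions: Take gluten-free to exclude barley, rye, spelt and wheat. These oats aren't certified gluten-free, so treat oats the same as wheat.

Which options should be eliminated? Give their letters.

A, B, C, D, E, F, G, H, I

A: has rolled oats, so not gluten-free; has egg yolk, so not egg-free — out
B: has egg white, so not egg-free — out
C: not usable as a fat; has rolled oats, so not gluten-free — reject
D: has whole egg, so not egg-free — no
E: has oats, so not gluten-free; has egg white, so not egg-free — out
F: has egg yolk, so not egg-free — out
G: has oat flour, so not gluten-free — no
H: has rye, so not gluten-free; has egg white, so not egg-free — no
I: has rye, so not gluten-free — out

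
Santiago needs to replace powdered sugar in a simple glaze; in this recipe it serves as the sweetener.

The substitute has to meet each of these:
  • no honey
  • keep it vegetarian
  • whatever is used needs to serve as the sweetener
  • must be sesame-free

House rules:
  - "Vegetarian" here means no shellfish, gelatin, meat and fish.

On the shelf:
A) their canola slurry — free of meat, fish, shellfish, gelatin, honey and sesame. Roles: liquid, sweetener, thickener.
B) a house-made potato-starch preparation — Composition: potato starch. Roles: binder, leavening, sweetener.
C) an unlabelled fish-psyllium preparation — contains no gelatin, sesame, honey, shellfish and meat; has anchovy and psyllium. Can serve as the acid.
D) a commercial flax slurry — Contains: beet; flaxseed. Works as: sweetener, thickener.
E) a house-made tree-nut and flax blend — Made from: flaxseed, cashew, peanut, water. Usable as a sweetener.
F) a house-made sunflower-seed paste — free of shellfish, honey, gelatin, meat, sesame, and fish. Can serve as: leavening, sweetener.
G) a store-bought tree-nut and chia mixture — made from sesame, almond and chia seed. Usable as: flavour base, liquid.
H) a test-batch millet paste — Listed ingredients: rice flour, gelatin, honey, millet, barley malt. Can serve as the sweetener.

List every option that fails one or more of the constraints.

C, G, H

A: no sesame, no honey — keep
B: only potato starch; none excluded — keep
C: not usable as a sweetener; has anchovy, so not vegetarian — reject
D: vegetarian, no sesame — OK
E: nothing on the exclusion list — valid
F: works as a sweetener, no sesame, no honey — valid
G: not usable as a sweetener; has sesame, so not sesame-free — no
H: has gelatin, so not vegetarian; has honey, so not honey-free — reject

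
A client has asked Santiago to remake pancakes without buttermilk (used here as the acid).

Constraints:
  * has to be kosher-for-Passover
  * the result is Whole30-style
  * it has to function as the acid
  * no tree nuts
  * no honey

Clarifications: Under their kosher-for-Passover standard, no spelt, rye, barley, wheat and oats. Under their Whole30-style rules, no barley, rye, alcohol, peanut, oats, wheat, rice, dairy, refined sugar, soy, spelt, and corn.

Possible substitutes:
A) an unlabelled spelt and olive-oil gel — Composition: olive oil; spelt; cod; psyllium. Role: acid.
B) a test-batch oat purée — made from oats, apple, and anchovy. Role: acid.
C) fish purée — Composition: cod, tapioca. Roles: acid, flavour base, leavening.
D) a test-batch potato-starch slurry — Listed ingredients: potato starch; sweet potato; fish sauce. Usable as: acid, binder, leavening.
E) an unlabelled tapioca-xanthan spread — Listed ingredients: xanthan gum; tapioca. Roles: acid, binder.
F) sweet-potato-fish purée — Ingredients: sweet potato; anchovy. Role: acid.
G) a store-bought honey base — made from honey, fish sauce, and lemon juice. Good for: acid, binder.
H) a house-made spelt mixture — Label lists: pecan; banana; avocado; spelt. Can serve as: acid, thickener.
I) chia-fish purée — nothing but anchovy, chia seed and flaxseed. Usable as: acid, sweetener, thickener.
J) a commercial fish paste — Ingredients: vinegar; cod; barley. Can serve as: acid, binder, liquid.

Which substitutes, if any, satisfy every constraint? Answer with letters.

C, D, E, F, I

A: has spelt, so not kosher-for-Passover; has spelt, so not Whole30-style — reject
B: has oats, so not kosher-for-Passover; has oats, so not Whole30-style — no
C: only cod and tapioca; none excluded — valid
D: all constraints satisfied — valid
E: Whole30-style, kosher-for-Passover — keep
F: every rule checks out — keep
G: has honey, so not honey-free — no
H: has spelt, so not kosher-for-Passover; has spelt, so not Whole30-style (and 1 more) — reject
I: works as an acid, kosher-for-Passover, Whole30-style — keep
J: has barley, so not kosher-for-Passover; has barley, so not Whole30-style — no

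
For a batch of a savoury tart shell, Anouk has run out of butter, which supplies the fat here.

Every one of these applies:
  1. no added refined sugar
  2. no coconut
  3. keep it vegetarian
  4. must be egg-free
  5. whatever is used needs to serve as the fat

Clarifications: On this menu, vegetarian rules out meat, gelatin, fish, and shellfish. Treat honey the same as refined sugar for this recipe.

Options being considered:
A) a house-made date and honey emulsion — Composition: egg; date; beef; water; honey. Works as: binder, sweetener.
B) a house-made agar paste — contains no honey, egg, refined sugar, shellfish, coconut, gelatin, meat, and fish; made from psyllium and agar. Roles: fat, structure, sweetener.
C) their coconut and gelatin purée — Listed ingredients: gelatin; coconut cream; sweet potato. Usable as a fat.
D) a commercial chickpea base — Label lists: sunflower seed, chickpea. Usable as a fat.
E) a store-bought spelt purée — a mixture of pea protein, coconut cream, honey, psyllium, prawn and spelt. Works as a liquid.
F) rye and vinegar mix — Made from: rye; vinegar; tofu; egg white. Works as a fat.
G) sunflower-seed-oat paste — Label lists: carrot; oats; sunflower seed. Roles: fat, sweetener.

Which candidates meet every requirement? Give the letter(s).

B, D, G

A: not usable as a fat; has beef, so not vegetarian (and 2 more) — out
B: vegetarian, no egg — OK
C: has gelatin, so not vegetarian; has coconut cream, so not coconut-free — reject
D: every rule checks out — OK
E: not usable as a fat; has prawn, so not vegetarian (and 2 more) — out
F: has egg white, so not egg-free — no
G: only oats, carrot, and sunflower seed; none excluded — OK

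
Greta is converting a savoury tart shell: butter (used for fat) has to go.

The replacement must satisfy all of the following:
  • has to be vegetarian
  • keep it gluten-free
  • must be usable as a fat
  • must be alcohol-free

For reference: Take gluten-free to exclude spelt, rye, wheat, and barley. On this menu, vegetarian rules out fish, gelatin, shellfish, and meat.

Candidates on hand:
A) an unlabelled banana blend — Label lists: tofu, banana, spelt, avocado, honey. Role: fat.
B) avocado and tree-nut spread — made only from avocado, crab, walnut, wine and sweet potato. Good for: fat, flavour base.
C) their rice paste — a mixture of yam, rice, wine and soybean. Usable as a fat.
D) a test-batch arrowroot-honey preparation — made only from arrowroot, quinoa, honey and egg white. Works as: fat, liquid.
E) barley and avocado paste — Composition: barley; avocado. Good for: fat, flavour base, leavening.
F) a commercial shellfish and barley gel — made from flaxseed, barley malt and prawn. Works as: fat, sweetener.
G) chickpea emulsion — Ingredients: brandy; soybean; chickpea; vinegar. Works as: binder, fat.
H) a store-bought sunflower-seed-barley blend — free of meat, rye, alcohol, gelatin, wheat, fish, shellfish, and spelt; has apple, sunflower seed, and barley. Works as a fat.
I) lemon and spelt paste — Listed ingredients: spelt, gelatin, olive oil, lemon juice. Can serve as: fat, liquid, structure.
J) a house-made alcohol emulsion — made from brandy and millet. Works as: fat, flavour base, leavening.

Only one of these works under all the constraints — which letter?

D

A: has spelt, so not gluten-free — reject
B: has crab, so not vegetarian; has wine, so not alcohol-free — reject
C: has wine, so not alcohol-free — out
D: every rule checks out — OK
E: has barley, so not gluten-free — reject
F: has barley malt, so not gluten-free; has prawn, so not vegetarian — no
G: has brandy, so not alcohol-free — reject
H: has barley, so not gluten-free — out
I: has spelt, so not gluten-free; has gelatin, so not vegetarian — reject
J: has brandy, so not alcohol-free — reject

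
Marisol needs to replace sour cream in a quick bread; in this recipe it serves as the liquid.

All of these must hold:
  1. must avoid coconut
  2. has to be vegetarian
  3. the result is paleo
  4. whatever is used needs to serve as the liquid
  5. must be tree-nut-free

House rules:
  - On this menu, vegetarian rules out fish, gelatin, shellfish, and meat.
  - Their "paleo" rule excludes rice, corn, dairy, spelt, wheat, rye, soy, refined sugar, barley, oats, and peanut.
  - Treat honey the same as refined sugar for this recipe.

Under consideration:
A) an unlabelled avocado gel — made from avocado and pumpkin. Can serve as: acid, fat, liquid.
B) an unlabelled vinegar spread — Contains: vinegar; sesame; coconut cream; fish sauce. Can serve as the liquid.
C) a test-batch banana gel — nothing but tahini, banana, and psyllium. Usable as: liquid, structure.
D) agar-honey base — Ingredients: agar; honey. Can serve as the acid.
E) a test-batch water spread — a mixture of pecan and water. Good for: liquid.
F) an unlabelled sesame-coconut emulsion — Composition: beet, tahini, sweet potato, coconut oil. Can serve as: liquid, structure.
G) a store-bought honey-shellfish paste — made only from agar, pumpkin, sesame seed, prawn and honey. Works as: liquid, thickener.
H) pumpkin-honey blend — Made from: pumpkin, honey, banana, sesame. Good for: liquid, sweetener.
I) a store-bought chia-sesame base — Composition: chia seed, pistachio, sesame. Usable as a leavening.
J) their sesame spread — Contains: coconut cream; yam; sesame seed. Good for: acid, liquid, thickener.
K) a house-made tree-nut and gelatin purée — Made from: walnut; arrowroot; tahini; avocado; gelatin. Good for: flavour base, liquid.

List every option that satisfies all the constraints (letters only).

A: all constraints satisfied — OK
B: has fish sauce, so not vegetarian; has coconut cream, so not coconut-free — out
C: only tahini, psyllium and banana; none excluded — valid
D: not usable as a liquid; has honey, so not paleo — out
E: has pecan, so not tree-nut-free — reject
F: has coconut oil, so not coconut-free — out
G: has prawn, so not vegetarian; has honey, so not paleo — reject
H: has honey, so not paleo — no
I: not usable as a liquid; has pistachio, so not tree-nut-free — no
J: has coconut cream, so not coconut-free — no
K: has gelatin, so not vegetarian; has walnut, so not tree-nut-free — no

A, C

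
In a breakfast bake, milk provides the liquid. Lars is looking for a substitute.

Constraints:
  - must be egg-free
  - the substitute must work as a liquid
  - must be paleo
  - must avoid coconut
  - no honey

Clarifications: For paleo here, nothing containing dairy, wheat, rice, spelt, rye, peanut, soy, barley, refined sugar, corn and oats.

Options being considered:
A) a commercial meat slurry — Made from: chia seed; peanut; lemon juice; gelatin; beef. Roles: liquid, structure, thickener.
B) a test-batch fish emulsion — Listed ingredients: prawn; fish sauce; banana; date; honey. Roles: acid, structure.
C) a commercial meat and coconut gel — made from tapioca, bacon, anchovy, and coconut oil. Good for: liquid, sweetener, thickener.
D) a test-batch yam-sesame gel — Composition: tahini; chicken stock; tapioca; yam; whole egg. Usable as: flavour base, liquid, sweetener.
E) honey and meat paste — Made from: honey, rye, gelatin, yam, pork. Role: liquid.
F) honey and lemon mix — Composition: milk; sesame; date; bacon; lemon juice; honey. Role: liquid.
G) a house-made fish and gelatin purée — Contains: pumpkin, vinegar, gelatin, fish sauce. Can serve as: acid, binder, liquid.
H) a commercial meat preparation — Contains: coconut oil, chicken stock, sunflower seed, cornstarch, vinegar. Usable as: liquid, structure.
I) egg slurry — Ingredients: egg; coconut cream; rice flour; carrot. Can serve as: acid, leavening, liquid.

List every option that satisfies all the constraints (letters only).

A: has peanut, so not paleo — no
B: not usable as a liquid; has honey, so not honey-free — no
C: has coconut oil, so not coconut-free — reject
D: has whole egg, so not egg-free — out
E: has rye, so not paleo; has honey, so not honey-free — no
F: has milk, so not paleo; has honey, so not honey-free — out
G: all constraints satisfied — keep
H: has cornstarch, so not paleo; has coconut oil, so not coconut-free — no
I: has rice flour, so not paleo; has coconut cream, so not coconut-free (and 1 more) — out

G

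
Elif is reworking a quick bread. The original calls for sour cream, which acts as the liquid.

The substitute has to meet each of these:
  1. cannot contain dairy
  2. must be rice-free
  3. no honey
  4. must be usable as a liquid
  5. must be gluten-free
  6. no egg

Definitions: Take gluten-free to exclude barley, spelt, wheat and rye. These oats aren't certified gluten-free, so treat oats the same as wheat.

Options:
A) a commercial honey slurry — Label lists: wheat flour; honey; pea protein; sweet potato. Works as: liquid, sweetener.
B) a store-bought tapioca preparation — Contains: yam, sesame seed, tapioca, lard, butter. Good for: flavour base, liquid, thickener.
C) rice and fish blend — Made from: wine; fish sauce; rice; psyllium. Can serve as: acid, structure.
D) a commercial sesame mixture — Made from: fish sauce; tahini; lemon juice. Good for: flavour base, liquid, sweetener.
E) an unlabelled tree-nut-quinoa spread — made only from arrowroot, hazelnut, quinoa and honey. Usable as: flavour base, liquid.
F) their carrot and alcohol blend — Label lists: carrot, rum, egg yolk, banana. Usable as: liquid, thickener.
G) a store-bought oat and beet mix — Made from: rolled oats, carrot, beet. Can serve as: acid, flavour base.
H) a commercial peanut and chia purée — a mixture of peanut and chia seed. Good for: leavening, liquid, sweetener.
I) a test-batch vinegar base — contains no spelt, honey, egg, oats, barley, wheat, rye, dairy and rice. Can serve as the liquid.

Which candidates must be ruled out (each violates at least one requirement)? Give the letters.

A: has wheat flour, so not gluten-free; has honey, so not honey-free — no
B: has butter, so not dairy-free — out
C: not usable as a liquid; has rice, so not rice-free — out
D: only fish sauce, tahini, and lemon juice; none excluded — OK
E: has honey, so not honey-free — out
F: has egg yolk, so not egg-free — reject
G: not usable as a liquid; has rolled oats, so not gluten-free — reject
H: only peanut and chia seed; none excluded — keep
I: all constraints satisfied — valid

A, B, C, E, F, G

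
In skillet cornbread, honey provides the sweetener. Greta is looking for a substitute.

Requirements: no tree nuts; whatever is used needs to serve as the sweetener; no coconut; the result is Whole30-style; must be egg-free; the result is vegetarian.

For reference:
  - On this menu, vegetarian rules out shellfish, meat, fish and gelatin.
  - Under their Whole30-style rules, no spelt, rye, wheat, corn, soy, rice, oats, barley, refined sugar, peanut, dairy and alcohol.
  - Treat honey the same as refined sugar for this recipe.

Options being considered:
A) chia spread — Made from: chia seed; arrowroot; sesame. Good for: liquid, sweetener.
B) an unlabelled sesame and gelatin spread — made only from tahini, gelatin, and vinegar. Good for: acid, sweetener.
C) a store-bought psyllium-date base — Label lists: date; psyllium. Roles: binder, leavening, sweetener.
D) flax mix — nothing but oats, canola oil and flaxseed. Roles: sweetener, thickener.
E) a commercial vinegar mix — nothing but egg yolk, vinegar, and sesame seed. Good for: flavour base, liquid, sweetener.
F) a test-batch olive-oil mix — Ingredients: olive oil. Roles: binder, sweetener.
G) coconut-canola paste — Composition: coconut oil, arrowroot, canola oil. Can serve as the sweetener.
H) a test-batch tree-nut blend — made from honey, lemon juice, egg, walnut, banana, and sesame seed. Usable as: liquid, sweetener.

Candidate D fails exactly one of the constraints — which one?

usable as a sweetener: satisfied
vegetarian: satisfied
Whole30-style: has oats — fails
egg-free: satisfied
coconut-free: satisfied
tree-nut-free: satisfied

Whole30-style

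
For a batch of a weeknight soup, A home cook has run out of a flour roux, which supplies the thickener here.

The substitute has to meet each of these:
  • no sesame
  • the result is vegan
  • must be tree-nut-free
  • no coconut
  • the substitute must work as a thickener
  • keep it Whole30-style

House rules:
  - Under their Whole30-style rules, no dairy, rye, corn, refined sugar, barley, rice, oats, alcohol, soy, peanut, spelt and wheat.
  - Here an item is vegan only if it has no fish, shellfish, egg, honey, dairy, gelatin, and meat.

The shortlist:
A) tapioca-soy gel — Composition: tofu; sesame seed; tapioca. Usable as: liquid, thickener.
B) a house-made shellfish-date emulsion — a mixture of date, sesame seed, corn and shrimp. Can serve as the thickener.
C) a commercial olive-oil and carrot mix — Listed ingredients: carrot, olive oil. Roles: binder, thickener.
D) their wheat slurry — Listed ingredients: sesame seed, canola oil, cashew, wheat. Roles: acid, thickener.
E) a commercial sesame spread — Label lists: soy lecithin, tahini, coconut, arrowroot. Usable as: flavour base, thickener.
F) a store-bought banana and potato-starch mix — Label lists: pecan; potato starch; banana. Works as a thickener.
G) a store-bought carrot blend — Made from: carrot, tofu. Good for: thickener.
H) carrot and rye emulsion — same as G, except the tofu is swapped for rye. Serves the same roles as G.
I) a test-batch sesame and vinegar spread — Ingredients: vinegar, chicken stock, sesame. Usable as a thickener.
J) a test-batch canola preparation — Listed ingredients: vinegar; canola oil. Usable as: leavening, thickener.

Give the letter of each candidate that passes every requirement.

C, J

A: has tofu, so not Whole30-style; has sesame seed, so not sesame-free — reject
B: has corn, so not Whole30-style; has shrimp, so not vegan (and 1 more) — no
C: Whole30-style, no sesame — OK
D: has wheat, so not Whole30-style; has sesame seed, so not sesame-free (and 1 more) — reject
E: has soy lecithin, so not Whole30-style; has tahini, so not sesame-free (and 1 more) — no
F: has pecan, so not tree-nut-free — no
G: has tofu, so not Whole30-style — reject
H: has rye, so not Whole30-style — out
I: has chicken stock, so not vegan; has sesame, so not sesame-free — no
J: Whole30-style, no sesame — keep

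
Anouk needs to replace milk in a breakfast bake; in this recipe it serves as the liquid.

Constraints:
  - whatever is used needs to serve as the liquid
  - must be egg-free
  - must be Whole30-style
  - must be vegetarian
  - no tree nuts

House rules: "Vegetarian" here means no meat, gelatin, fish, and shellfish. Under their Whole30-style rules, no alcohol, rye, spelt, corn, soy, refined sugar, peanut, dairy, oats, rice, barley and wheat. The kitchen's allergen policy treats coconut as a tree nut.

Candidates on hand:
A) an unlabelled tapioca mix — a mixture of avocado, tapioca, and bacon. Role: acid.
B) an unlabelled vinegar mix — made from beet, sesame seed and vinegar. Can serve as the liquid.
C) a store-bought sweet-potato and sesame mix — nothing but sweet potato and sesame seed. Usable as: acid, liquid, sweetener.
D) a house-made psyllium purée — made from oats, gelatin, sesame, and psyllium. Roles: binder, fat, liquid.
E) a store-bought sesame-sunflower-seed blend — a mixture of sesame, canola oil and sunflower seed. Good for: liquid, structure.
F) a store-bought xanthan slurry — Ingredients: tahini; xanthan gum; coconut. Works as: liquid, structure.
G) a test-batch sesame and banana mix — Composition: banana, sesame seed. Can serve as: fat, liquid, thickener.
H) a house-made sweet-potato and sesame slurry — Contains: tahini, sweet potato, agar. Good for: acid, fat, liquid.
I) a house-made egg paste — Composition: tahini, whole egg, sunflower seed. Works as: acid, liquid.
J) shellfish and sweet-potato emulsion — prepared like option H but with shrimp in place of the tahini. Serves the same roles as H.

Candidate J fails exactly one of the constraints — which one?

vegetarian

usable as a liquid: satisfied
vegetarian: has shrimp — fails
Whole30-style: satisfied
tree-nut-free: satisfied
egg-free: satisfied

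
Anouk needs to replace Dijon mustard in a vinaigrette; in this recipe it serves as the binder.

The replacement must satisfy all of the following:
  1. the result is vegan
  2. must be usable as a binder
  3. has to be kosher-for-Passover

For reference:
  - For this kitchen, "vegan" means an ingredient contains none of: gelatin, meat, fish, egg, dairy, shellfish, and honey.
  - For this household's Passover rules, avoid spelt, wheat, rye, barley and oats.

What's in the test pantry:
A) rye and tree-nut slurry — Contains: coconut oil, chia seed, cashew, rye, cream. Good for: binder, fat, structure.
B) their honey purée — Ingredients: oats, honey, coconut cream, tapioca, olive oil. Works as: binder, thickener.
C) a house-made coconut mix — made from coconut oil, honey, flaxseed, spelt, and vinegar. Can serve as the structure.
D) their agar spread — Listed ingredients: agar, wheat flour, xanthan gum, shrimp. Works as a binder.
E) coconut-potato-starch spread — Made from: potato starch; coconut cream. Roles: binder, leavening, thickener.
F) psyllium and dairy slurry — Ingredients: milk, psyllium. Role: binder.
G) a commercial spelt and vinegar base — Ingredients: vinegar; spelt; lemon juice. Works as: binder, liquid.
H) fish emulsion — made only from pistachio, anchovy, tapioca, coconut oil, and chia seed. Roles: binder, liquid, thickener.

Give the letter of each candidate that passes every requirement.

A: has cream, so not vegan; has rye, so not kosher-for-Passover — out
B: has honey, so not vegan; has oats, so not kosher-for-Passover — out
C: not usable as a binder; has honey, so not vegan (and 1 more) — no
D: has shrimp, so not vegan; has wheat flour, so not kosher-for-Passover — reject
E: only coconut cream and potato starch; none excluded — OK
F: has milk, so not vegan — reject
G: has spelt, so not kosher-for-Passover — reject
H: has anchovy, so not vegan — no

E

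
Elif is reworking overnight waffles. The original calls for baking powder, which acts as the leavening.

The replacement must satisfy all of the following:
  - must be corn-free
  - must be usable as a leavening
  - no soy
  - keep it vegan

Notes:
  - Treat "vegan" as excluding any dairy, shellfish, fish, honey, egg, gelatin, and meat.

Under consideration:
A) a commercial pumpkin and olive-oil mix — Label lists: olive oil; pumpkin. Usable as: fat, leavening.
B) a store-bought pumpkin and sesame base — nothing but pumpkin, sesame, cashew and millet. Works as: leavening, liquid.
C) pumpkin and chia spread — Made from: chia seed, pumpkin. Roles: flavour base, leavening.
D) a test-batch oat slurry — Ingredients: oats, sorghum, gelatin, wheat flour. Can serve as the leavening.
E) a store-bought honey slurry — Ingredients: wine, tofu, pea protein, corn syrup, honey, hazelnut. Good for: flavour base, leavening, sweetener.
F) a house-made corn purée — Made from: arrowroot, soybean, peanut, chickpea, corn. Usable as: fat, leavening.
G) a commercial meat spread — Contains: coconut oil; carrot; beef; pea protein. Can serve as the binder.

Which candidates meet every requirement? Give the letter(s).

A, B, C

A: works as a leavening, no corn, no soy — keep
B: every rule checks out — valid
C: only pumpkin and chia seed; none excluded — OK
D: has gelatin, so not vegan — reject
E: has honey, so not vegan; has tofu, so not soy-free (and 1 more) — out
F: has soybean, so not soy-free; has corn, so not corn-free — reject
G: not usable as a leavening; has beef, so not vegan — reject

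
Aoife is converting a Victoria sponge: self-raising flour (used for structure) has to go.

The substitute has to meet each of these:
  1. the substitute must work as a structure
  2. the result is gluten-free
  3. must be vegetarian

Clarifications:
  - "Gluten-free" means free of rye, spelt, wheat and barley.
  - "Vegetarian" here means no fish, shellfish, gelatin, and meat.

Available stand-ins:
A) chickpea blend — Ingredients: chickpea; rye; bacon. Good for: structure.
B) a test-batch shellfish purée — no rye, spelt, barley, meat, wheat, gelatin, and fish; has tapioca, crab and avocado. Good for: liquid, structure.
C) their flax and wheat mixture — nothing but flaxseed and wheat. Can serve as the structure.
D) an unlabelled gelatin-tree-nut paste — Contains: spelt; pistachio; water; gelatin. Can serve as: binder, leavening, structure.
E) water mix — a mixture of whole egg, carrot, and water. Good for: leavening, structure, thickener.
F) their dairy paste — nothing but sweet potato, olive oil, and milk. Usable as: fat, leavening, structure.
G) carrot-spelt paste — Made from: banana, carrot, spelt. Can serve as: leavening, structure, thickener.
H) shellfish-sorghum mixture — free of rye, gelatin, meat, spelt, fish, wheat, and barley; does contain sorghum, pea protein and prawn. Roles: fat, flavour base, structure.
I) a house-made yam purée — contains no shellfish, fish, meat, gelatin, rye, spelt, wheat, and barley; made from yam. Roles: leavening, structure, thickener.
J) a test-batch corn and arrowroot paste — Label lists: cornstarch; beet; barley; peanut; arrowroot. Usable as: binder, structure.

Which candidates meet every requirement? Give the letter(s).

A: has rye, so not gluten-free; has bacon, so not vegetarian — no
B: has crab, so not vegetarian — out
C: has wheat, so not gluten-free — reject
D: has spelt, so not gluten-free; has gelatin, so not vegetarian — reject
E: only whole egg, carrot and water; none excluded — keep
F: every rule checks out — OK
G: has spelt, so not gluten-free — reject
H: has prawn, so not vegetarian — no
I: nothing on the exclusion list — valid
J: has barley, so not gluten-free — reject

E, F, I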